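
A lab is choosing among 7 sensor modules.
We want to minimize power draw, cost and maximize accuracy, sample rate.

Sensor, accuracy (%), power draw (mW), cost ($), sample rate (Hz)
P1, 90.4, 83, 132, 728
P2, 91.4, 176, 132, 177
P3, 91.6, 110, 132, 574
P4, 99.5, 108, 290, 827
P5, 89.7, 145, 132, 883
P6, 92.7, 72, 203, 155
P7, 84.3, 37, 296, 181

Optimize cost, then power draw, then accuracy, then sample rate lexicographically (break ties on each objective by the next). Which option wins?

First minimize cost: best is 132, kept {P1, P2, P3, P5}.
Then minimize power draw: best is 83, kept {P1}.

P1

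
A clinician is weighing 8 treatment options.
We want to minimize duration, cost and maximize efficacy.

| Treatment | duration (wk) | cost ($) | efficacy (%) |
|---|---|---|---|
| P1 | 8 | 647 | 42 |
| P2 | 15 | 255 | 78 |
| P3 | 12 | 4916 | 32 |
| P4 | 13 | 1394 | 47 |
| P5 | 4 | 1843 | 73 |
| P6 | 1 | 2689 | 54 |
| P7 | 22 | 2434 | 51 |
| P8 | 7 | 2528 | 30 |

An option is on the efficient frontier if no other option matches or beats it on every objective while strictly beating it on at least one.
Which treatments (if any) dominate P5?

none

P1: worse on duration (8 vs 4).
P2: worse on duration (15 vs 4).
P3: worse on duration (12 vs 4).
P4: worse on duration (13 vs 4).
P6: worse on cost (2689 vs 1843).
P7: worse on duration (22 vs 4).
P8: worse on duration (7 vs 4).
No option dominates P5.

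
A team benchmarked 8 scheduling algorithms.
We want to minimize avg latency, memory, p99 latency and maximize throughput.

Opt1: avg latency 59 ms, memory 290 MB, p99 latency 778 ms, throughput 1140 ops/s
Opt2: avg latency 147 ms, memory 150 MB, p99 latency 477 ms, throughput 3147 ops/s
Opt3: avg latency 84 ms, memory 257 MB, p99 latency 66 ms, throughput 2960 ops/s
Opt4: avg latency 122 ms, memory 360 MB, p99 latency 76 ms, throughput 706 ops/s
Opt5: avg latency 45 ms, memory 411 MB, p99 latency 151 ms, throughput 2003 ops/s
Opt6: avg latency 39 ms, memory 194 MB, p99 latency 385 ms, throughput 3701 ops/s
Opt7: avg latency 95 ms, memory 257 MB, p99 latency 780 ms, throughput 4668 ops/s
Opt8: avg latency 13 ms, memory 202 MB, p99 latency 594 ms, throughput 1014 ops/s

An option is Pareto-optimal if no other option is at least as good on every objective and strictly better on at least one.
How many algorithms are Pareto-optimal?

6

Opt1: dominated by Opt6 (avg latency 39≤59, memory 194≤290, p99 latency 385≤778, throughput 3701≥1140).
Opt2: not dominated (best memory).
Opt3: not dominated (best p99 latency).
Opt4: dominated by Opt3 (avg latency 84≤122, memory 257≤360, p99 latency 66≤76, throughput 2960≥706).
Opt5: not dominated.
Opt6: not dominated.
Opt7: not dominated (best throughput).
Opt8: not dominated (best avg latency).
Pareto-optimal: Opt2, Opt3, Opt5, Opt6, Opt7, Opt8 → 6.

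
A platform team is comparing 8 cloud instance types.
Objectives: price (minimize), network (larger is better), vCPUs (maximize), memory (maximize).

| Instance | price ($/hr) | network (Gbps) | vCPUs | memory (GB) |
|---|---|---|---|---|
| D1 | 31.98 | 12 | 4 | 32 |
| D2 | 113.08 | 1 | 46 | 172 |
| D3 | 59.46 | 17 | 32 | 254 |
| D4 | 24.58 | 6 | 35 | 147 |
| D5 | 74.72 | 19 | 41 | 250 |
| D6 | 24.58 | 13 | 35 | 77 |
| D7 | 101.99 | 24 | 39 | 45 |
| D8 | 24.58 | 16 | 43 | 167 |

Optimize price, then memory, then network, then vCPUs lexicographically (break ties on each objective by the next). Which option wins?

D8

First minimize price: best is 24.58, kept {D4, D6, D8}.
Then maximize memory: best is 167, kept {D8}.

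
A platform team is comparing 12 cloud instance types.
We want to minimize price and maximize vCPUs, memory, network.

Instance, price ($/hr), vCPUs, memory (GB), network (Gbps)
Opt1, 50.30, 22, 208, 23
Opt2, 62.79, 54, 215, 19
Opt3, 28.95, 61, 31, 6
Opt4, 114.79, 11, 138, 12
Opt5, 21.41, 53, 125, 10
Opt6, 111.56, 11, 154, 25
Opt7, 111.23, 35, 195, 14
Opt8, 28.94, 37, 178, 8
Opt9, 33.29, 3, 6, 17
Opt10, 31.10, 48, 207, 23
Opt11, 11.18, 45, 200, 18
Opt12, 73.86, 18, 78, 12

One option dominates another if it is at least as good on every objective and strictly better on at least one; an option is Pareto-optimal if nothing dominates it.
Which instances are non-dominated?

Opt1: not dominated.
Opt2: not dominated (best memory).
Opt3: not dominated (best vCPUs).
Opt4: dominated by Opt1 (price 50.30≤114.79, vCPUs 22≥11, memory 208≥138, network 23≥12).
Opt5: not dominated.
Opt6: not dominated (best network).
Opt7: dominated by Opt2 (price 62.79≤111.23, vCPUs 54≥35, memory 215≥195, network 19≥14).
Opt8: dominated by Opt11 (price 11.18≤28.94, vCPUs 45≥37, memory 200≥178, network 18≥8).
Opt9: dominated by Opt10 (price 31.10≤33.29, vCPUs 48≥3, memory 207≥6, network 23≥17).
Opt10: not dominated.
Opt11: not dominated (best price).
Opt12: dominated by Opt1 (price 50.30≤73.86, vCPUs 22≥18, memory 208≥78, network 23≥12).

Opt1, Opt2, Opt3, Opt5, Opt6, Opt10, Opt11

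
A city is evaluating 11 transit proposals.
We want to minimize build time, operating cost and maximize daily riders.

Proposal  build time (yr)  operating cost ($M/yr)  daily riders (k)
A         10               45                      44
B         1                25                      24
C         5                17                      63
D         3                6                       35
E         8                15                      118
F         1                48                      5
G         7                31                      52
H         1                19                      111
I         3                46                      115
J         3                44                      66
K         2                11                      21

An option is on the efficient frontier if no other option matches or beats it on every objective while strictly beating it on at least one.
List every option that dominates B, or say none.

H

H: build time 1≤1, operating cost 19≤25, daily riders 111≥24 — dominates B.
Others (A, C, D, E, F, G, I, J, K) are each worse than B on at least one objective.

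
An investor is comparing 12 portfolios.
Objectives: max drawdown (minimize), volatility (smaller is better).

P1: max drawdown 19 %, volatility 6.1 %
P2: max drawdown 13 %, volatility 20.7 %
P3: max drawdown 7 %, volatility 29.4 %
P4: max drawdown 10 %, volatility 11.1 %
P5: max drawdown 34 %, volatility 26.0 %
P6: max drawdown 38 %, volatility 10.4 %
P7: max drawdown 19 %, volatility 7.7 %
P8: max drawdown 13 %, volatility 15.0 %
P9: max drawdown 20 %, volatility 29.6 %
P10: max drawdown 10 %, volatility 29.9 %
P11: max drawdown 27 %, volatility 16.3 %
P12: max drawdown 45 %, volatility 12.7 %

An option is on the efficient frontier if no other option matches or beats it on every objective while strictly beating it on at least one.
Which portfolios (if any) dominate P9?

P1, P2, P3, P4, P7, P8

P1: max drawdown 19≤20, volatility 6.1≤29.6 — dominates P9.
P2: max drawdown 13≤20, volatility 20.7≤29.6 — dominates P9.
P3: max drawdown 7≤20, volatility 29.4≤29.6 — dominates P9.
P4: max drawdown 10≤20, volatility 11.1≤29.6 — dominates P9.
P7: max drawdown 19≤20, volatility 7.7≤29.6 — dominates P9.
P8: max drawdown 13≤20, volatility 15.0≤29.6 — dominates P9.
Others (P5, P6, P10, P11, P12) are each worse than P9 on at least one objective.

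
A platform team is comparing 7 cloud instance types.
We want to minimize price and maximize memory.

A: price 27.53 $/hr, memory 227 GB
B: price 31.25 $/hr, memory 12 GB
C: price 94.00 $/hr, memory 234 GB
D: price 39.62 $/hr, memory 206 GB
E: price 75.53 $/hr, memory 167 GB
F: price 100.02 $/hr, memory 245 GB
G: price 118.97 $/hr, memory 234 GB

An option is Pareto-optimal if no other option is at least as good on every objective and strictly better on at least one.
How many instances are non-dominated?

A: not dominated (best price).
B: dominated by A (price 27.53≤31.25, memory 227≥12).
C: not dominated.
D: dominated by A (price 27.53≤39.62, memory 227≥206).
E: dominated by A (price 27.53≤75.53, memory 227≥167).
F: not dominated (best memory).
G: dominated by C (price 94.00≤118.97, memory 234≥234).
Pareto-optimal: A, C, F → 3.

3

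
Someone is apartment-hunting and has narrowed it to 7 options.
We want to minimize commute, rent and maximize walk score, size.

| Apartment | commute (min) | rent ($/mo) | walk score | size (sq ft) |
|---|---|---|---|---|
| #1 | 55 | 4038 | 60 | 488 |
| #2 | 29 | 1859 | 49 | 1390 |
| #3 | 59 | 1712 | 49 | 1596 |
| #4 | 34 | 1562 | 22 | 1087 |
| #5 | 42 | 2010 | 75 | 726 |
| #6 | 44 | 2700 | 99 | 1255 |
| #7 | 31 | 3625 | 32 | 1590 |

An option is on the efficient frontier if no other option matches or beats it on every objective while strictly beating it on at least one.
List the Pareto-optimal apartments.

#1: dominated by #5 (commute 42≤55, rent 2010≤4038, walk score 75≥60, size 726≥488).
#2: not dominated (best commute).
#3: not dominated (best size).
#4: not dominated (best rent).
#5: not dominated.
#6: not dominated (best walk score).
#7: not dominated.

#2, #3, #4, #5, #6, #7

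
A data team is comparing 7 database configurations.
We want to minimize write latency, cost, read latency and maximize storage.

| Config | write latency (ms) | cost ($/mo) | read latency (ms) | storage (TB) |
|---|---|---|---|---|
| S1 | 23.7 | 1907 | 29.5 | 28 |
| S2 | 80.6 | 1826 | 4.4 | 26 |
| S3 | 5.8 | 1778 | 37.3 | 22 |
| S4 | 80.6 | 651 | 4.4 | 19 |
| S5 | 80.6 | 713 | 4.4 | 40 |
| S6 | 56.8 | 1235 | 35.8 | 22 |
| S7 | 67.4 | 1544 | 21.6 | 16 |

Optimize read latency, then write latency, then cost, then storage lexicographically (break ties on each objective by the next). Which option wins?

First minimize read latency: best is 4.4, kept {S2, S4, S5}.
Then minimize write latency: best is 80.6, kept {S2, S4, S5}.
Then minimize cost: best is 651, kept {S4}.

S4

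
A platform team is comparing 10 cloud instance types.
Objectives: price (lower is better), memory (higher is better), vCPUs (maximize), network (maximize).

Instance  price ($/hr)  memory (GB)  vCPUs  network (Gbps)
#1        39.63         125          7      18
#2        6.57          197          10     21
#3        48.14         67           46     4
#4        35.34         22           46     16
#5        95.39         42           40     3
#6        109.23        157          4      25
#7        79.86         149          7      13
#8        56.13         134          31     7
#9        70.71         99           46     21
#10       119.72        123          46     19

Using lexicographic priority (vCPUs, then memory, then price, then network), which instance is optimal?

#10

First maximize vCPUs: best is 46, kept {#3, #4, #9, #10}.
Then maximize memory: best is 123, kept {#10}.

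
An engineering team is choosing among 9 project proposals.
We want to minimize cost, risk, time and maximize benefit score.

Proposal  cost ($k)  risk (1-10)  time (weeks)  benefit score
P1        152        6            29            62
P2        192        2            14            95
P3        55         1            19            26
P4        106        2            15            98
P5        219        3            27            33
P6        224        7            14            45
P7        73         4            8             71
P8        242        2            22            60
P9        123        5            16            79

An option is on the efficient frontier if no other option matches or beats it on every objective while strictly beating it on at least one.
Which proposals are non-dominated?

P1: dominated by P4 (cost 106≤152, risk 2≤6, time 15≤29, benefit score 98≥62).
P2: not dominated.
P3: not dominated (best cost).
P4: not dominated (best benefit score).
P5: dominated by P2 (cost 192≤219, risk 2≤3, time 14≤27, benefit score 95≥33).
P6: dominated by P2 (cost 192≤224, risk 2≤7, time 14≤14, benefit score 95≥45).
P7: not dominated (best time).
P8: dominated by P2 (cost 192≤242, risk 2≤2, time 14≤22, benefit score 95≥60).
P9: dominated by P4 (cost 106≤123, risk 2≤5, time 15≤16, benefit score 98≥79).

P2, P3, P4, P7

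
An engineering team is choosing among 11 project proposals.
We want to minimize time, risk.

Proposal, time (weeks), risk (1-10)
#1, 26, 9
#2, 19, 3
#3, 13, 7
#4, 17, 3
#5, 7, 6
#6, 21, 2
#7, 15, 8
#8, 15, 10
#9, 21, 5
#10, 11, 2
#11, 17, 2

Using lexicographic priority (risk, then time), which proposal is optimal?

#10

First minimize risk: best is 2, kept {#6, #10, #11}.
Then minimize time: best is 11, kept {#10}.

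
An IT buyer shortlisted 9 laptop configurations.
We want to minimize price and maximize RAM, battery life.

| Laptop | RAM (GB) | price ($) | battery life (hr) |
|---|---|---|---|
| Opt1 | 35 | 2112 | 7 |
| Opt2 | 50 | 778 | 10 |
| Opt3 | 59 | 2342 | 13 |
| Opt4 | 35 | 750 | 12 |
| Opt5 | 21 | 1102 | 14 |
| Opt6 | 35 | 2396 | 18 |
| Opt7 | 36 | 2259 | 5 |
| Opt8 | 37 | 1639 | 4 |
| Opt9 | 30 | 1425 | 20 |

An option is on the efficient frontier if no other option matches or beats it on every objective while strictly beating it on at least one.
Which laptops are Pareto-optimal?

Opt1: dominated by Opt2 (RAM 50≥35, price 778≤2112, battery life 10≥7).
Opt2: not dominated.
Opt3: not dominated (best RAM).
Opt4: not dominated (best price).
Opt5: not dominated.
Opt6: not dominated.
Opt7: dominated by Opt2 (RAM 50≥36, price 778≤2259, battery life 10≥5).
Opt8: dominated by Opt2 (RAM 50≥37, price 778≤1639, battery life 10≥4).
Opt9: not dominated (best battery life).

Opt2, Opt3, Opt4, Opt5, Opt6, Opt9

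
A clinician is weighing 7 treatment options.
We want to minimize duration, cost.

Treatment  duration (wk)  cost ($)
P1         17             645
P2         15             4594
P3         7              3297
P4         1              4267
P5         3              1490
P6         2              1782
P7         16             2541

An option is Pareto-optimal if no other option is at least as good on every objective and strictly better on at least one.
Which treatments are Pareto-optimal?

P1: not dominated (best cost).
P2: dominated by P3 (duration 7≤15, cost 3297≤4594).
P3: dominated by P5 (duration 3≤7, cost 1490≤3297).
P4: not dominated (best duration).
P5: not dominated.
P6: not dominated.
P7: dominated by P5 (duration 3≤16, cost 1490≤2541).

P1, P4, P5, P6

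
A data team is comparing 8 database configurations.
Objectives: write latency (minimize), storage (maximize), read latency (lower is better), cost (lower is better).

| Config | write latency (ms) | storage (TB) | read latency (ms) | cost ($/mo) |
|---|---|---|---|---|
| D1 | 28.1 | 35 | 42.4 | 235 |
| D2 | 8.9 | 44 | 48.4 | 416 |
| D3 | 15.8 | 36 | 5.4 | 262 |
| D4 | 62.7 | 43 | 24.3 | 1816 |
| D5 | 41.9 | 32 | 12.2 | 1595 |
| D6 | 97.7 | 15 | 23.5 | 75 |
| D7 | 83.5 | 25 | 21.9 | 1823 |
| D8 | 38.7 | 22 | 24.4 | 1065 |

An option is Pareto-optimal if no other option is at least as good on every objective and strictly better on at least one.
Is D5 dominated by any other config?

Yes

D3 vs D5: write latency 15.8≤41.9, storage 36≥32, read latency 5.4≤12.2, cost 262≤1595 — D3 is at least as good on every objective and strictly better on at least one, so D3 dominates D5.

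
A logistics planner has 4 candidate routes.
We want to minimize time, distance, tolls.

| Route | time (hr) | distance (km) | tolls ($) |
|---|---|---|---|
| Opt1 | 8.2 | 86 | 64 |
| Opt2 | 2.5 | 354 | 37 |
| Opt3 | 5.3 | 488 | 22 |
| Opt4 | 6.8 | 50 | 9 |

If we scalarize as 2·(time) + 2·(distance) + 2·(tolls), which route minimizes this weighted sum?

Opt4

Opt1: 2·8.2 + 2·86 + 2·64 = 316.4
Opt2: 2·2.5 + 2·354 + 2·37 = 787.0
Opt3: 2·5.3 + 2·488 + 2·22 = 1030.6
Opt4: 2·6.8 + 2·50 + 2·9 = 131.6
Lowest: Opt4 at 131.6.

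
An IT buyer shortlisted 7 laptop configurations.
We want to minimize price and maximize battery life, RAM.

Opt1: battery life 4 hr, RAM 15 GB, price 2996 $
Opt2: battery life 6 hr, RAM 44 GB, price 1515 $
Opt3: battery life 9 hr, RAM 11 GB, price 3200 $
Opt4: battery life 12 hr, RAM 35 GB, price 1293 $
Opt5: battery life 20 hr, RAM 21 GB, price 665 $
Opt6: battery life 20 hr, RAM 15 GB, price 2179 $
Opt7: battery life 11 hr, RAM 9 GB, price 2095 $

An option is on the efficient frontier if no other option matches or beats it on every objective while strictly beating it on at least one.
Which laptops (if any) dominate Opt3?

Opt4, Opt5, Opt6

Opt4: battery life 12≥9, RAM 35≥11, price 1293≤3200 — dominates Opt3.
Opt5: battery life 20≥9, RAM 21≥11, price 665≤3200 — dominates Opt3.
Opt6: battery life 20≥9, RAM 15≥11, price 2179≤3200 — dominates Opt3.
Others (Opt1, Opt2, Opt7) are each worse than Opt3 on at least one objective.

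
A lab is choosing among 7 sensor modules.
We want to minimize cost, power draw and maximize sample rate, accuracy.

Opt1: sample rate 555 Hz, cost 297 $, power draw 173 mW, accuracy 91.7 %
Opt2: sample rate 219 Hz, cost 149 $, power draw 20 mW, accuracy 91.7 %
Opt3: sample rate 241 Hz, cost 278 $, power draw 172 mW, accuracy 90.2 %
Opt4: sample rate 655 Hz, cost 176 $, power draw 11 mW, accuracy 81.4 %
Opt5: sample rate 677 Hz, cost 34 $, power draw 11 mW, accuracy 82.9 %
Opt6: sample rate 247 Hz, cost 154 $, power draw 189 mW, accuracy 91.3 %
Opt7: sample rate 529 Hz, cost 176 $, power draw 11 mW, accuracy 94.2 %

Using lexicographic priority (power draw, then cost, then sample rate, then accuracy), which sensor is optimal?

Opt5

First minimize power draw: best is 11, kept {Opt4, Opt5, Opt7}.
Then minimize cost: best is 34, kept {Opt5}.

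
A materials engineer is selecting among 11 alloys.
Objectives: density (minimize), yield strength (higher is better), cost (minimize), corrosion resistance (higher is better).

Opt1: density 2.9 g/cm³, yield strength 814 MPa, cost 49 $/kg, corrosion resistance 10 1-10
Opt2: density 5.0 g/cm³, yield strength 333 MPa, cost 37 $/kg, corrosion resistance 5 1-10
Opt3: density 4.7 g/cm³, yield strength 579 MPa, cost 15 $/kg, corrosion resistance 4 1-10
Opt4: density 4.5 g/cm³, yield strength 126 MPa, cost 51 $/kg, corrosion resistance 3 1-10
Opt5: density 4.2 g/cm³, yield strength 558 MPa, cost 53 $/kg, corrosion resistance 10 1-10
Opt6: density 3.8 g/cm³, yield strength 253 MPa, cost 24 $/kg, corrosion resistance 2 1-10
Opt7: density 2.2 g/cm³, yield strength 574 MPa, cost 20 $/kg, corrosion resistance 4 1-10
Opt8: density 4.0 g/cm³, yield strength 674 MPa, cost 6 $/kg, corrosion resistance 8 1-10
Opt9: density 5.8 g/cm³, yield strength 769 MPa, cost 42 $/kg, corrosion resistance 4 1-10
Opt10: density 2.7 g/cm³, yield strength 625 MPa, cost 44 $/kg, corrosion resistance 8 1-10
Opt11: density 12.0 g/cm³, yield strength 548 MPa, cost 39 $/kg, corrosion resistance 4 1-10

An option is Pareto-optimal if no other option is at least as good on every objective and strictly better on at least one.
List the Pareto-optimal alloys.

Opt1, Opt7, Opt8, Opt9, Opt10

Opt1: not dominated (best yield strength).
Opt2: dominated by Opt8 (density 4.0≤5.0, yield strength 674≥333, cost 6≤37, corrosion resistance 8≥5).
Opt3: dominated by Opt8 (density 4.0≤4.7, yield strength 674≥579, cost 6≤15, corrosion resistance 8≥4).
Opt4: dominated by Opt1 (density 2.9≤4.5, yield strength 814≥126, cost 49≤51, corrosion resistance 10≥3).
Opt5: dominated by Opt1 (density 2.9≤4.2, yield strength 814≥558, cost 49≤53, corrosion resistance 10≥10).
Opt6: dominated by Opt7 (density 2.2≤3.8, yield strength 574≥253, cost 20≤24, corrosion resistance 4≥2).
Opt7: not dominated (best density).
Opt8: not dominated (best cost).
Opt9: not dominated.
Opt10: not dominated.
Opt11: dominated by Opt3 (density 4.7≤12.0, yield strength 579≥548, cost 15≤39, corrosion resistance 4≥4).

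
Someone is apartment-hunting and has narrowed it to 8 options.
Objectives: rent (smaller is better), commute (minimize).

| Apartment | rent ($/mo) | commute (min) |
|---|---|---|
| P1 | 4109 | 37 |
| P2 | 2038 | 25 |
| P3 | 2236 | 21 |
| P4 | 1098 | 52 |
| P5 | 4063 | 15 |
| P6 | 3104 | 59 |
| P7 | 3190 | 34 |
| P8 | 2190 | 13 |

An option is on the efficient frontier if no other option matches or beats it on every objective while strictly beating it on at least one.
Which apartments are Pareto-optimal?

P1: dominated by P2 (rent 2038≤4109, commute 25≤37).
P2: not dominated.
P3: dominated by P8 (rent 2190≤2236, commute 13≤21).
P4: not dominated (best rent).
P5: dominated by P8 (rent 2190≤4063, commute 13≤15).
P6: dominated by P2 (rent 2038≤3104, commute 25≤59).
P7: dominated by P2 (rent 2038≤3190, commute 25≤34).
P8: not dominated (best commute).

P2, P4, P8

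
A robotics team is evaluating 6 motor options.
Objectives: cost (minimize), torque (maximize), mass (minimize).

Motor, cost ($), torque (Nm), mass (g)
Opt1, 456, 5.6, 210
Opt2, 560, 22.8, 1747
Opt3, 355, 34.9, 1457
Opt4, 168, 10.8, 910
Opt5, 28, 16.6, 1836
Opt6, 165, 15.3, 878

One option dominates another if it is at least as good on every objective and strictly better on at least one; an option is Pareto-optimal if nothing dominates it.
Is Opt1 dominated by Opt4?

Opt4 vs Opt1: Opt4 is worse on mass (910 vs 210), so it does not dominate Opt1.

No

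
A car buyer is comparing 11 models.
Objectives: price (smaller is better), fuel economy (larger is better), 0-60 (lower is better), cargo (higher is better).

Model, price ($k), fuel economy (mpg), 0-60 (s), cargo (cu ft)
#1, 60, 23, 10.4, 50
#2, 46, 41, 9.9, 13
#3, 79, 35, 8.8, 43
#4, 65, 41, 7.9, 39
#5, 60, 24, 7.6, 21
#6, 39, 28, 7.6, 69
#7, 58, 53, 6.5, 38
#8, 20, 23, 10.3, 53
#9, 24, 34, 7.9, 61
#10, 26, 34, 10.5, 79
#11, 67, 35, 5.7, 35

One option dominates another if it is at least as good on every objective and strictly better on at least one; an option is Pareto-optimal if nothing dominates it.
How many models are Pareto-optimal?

#1: dominated by #6 (price 39≤60, fuel economy 28≥23, 0-60 7.6≤10.4, cargo 69≥50).
#2: not dominated.
#3: not dominated.
#4: not dominated.
#5: dominated by #6 (price 39≤60, fuel economy 28≥24, 0-60 7.6≤7.6, cargo 69≥21).
#6: not dominated.
#7: not dominated (best fuel economy).
#8: not dominated (best price).
#9: not dominated.
#10: not dominated (best cargo).
#11: not dominated (best 0-60).
Pareto-optimal: #2, #3, #4, #6, #7, #8, #9, #10, #11 → 9.

9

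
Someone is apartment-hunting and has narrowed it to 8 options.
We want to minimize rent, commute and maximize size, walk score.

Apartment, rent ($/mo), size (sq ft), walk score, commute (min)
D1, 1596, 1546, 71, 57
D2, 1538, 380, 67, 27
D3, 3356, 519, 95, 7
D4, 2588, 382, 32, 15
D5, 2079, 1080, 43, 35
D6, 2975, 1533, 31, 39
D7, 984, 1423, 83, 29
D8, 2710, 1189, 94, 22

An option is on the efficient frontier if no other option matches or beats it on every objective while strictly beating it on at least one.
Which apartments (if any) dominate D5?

D7: rent 984≤2079, size 1423≥1080, walk score 83≥43, commute 29≤35 — dominates D5.
Others (D1, D2, D3, D4, D6, D8) are each worse than D5 on at least one objective.

D7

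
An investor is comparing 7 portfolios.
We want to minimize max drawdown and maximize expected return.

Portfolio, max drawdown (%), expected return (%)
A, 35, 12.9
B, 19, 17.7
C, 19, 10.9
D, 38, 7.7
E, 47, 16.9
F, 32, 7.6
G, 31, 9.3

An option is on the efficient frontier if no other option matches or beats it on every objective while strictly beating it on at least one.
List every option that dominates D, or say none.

A: max drawdown 35≤38, expected return 12.9≥7.7 — dominates D.
B: max drawdown 19≤38, expected return 17.7≥7.7 — dominates D.
C: max drawdown 19≤38, expected return 10.9≥7.7 — dominates D.
G: max drawdown 31≤38, expected return 9.3≥7.7 — dominates D.
Others (E, F) are each worse than D on at least one objective.

A, B, C, G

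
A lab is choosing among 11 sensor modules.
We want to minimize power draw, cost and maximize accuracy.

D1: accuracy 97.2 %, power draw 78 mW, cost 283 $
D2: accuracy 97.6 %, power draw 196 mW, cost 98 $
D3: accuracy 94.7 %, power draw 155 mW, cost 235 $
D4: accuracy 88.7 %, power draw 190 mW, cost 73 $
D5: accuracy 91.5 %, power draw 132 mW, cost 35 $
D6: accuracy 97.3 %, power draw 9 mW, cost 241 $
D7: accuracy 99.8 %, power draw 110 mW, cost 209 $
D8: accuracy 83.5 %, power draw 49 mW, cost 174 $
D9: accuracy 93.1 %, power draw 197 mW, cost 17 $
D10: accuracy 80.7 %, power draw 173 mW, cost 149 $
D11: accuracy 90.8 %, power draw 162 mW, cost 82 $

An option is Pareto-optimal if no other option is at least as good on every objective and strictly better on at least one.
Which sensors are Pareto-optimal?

D1: dominated by D6 (accuracy 97.3≥97.2, power draw 9≤78, cost 241≤283).
D2: not dominated.
D3: dominated by D7 (accuracy 99.8≥94.7, power draw 110≤155, cost 209≤235).
D4: dominated by D5 (accuracy 91.5≥88.7, power draw 132≤190, cost 35≤73).
D5: not dominated.
D6: not dominated (best power draw).
D7: not dominated (best accuracy).
D8: not dominated.
D9: not dominated (best cost).
D10: dominated by D5 (accuracy 91.5≥80.7, power draw 132≤173, cost 35≤149).
D11: dominated by D5 (accuracy 91.5≥90.8, power draw 132≤162, cost 35≤82).

D2, D5, D6, D7, D8, D9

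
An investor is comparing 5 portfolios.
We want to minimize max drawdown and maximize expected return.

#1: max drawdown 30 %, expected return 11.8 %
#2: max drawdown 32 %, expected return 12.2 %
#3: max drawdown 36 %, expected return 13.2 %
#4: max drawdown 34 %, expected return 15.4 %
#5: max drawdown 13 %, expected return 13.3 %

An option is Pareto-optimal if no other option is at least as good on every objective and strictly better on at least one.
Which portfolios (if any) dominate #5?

none

#1: worse on max drawdown (30 vs 13).
#2: worse on max drawdown (32 vs 13).
#3: worse on max drawdown (36 vs 13).
#4: worse on max drawdown (34 vs 13).
No option dominates #5.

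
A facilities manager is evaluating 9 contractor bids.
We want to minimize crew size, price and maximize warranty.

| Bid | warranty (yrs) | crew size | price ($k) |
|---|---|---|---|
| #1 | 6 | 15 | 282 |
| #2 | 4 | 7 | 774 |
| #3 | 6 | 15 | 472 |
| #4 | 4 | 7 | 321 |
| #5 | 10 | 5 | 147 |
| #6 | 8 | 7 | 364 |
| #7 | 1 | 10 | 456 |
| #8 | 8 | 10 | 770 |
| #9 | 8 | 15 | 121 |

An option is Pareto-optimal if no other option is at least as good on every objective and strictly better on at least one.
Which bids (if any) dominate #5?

none

#1: worse on warranty (6 vs 10).
#2: worse on warranty (4 vs 10).
#3: worse on warranty (6 vs 10).
#4: worse on warranty (4 vs 10).
#6: worse on warranty (8 vs 10).
#7: worse on warranty (1 vs 10).
#8: worse on warranty (8 vs 10).
#9: worse on warranty (8 vs 10).
No option dominates #5.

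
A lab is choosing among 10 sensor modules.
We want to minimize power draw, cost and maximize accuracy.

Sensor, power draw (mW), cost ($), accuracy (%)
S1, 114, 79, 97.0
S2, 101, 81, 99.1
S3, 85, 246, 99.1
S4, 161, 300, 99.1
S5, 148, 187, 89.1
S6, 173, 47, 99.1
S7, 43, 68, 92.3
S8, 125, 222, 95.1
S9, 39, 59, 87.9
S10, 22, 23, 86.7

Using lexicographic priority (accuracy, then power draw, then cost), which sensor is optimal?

First maximize accuracy: best is 99.1, kept {S2, S3, S4, S6}.
Then minimize power draw: best is 85, kept {S3}.

S3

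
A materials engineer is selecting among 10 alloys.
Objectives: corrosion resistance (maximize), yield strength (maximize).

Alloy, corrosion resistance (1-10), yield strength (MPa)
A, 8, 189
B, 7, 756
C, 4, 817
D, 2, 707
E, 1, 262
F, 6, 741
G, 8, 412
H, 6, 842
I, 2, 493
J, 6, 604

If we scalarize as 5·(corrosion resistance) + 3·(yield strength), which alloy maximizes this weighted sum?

H

A: 5·8 + 3·189 = 607
B: 5·7 + 3·756 = 2303
C: 5·4 + 3·817 = 2471
D: 5·2 + 3·707 = 2131
E: 5·1 + 3·262 = 791
F: 5·6 + 3·741 = 2253
G: 5·8 + 3·412 = 1276
H: 5·6 + 3·842 = 2556
I: 5·2 + 3·493 = 1489
J: 5·6 + 3·604 = 1842
Highest: H at 2556.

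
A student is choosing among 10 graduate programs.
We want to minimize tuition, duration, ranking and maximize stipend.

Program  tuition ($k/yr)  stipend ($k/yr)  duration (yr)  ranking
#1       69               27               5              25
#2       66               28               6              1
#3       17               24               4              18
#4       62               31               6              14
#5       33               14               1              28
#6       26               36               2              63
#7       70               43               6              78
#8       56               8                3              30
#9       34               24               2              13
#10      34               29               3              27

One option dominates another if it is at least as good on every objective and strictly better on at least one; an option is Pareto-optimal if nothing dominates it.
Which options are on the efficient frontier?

#1, #2, #3, #4, #5, #6, #7, #9, #10

#1: not dominated.
#2: not dominated (best ranking).
#3: not dominated (best tuition).
#4: not dominated.
#5: not dominated (best duration).
#6: not dominated.
#7: not dominated (best stipend).
#8: dominated by #5 (tuition 33≤56, stipend 14≥8, duration 1≤3, ranking 28≤30).
#9: not dominated.
#10: not dominated.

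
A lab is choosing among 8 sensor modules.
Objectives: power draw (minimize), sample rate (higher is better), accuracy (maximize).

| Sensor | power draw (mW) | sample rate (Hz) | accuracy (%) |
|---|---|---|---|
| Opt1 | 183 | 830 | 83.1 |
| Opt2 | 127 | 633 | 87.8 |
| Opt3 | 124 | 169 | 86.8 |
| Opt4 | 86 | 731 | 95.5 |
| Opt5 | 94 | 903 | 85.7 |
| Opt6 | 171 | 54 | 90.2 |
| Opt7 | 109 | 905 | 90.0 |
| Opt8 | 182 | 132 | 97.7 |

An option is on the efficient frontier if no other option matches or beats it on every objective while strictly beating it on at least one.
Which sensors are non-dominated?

Opt1: dominated by Opt5 (power draw 94≤183, sample rate 903≥830, accuracy 85.7≥83.1).
Opt2: dominated by Opt4 (power draw 86≤127, sample rate 731≥633, accuracy 95.5≥87.8).
Opt3: dominated by Opt4 (power draw 86≤124, sample rate 731≥169, accuracy 95.5≥86.8).
Opt4: not dominated (best power draw).
Opt5: not dominated.
Opt6: dominated by Opt4 (power draw 86≤171, sample rate 731≥54, accuracy 95.5≥90.2).
Opt7: not dominated (best sample rate).
Opt8: not dominated (best accuracy).

Opt4, Opt5, Opt7, Opt8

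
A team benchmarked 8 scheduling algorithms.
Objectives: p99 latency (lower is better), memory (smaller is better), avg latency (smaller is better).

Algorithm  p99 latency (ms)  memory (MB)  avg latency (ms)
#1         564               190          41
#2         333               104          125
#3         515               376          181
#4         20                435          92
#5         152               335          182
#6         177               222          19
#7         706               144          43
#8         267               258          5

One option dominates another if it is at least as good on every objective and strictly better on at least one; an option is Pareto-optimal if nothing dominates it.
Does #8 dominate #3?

#8 vs #3: p99 latency 267≤515, memory 258≤376, avg latency 5≤181 — #8 is at least as good on every objective with at least one strict improvement.

Yes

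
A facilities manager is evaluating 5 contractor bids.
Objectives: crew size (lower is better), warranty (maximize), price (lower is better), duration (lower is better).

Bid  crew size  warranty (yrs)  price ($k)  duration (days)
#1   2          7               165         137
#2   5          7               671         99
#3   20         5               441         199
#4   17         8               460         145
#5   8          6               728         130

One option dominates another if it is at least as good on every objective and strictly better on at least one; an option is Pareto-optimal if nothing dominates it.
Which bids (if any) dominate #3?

#1

#1: crew size 2≤20, warranty 7≥5, price 165≤441, duration 137≤199 — dominates #3.
Others (#2, #4, #5) are each worse than #3 on at least one objective.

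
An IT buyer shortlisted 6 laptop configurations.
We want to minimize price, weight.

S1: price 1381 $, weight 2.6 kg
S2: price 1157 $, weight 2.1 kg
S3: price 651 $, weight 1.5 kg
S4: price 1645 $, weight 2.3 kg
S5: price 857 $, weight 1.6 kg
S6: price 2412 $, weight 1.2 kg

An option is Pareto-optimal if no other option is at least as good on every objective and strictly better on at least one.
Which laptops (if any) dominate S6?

S1: worse on weight (2.6 vs 1.2).
S2: worse on weight (2.1 vs 1.2).
S3: worse on weight (1.5 vs 1.2).
S4: worse on weight (2.3 vs 1.2).
S5: worse on weight (1.6 vs 1.2).
No option dominates S6.

none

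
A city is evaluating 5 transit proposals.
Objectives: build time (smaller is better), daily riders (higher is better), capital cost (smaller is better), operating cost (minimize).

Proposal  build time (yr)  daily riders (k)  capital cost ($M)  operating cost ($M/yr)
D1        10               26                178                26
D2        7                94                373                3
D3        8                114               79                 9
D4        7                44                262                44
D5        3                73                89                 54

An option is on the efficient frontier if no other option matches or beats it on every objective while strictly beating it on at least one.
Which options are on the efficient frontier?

D1: dominated by D3 (build time 8≤10, daily riders 114≥26, capital cost 79≤178, operating cost 9≤26).
D2: not dominated (best operating cost).
D3: not dominated (best daily riders).
D4: not dominated.
D5: not dominated (best build time).

D2, D3, D4, D5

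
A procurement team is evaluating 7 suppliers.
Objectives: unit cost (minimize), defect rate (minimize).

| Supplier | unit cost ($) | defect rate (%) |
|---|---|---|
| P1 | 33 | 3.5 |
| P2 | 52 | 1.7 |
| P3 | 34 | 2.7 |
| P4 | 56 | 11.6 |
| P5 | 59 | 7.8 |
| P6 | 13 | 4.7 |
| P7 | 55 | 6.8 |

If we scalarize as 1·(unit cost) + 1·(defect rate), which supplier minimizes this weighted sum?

P1: 1·33 + 1·3.5 = 36.5
P2: 1·52 + 1·1.7 = 53.7
P3: 1·34 + 1·2.7 = 36.7
P4: 1·56 + 1·11.6 = 67.6
P5: 1·59 + 1·7.8 = 66.8
P6: 1·13 + 1·4.7 = 17.7
P7: 1·55 + 1·6.8 = 61.8
Lowest: P6 at 17.7.

P6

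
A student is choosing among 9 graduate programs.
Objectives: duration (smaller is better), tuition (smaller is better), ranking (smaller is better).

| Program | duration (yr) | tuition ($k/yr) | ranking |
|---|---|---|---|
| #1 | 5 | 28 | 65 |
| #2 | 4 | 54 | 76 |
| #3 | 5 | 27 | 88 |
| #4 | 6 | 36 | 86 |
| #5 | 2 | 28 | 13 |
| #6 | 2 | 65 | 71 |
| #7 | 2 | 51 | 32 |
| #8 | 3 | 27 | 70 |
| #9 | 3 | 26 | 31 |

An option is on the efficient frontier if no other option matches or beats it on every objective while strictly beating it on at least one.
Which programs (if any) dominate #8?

#9: duration 3≤3, tuition 26≤27, ranking 31≤70 — dominates #8.
Others (#1, #2, #3, #4, #5, #6, #7) are each worse than #8 on at least one objective.

#9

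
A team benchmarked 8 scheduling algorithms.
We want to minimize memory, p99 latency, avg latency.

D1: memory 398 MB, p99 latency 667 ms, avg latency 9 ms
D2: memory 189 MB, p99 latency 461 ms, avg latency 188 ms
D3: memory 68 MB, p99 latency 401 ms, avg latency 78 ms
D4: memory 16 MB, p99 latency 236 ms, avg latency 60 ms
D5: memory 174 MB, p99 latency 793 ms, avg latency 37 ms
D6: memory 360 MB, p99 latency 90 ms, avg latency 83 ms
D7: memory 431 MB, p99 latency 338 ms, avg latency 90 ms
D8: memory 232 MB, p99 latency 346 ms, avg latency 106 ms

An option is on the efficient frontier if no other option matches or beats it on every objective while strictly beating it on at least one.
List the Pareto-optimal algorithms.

D1, D4, D5, D6

D1: not dominated (best avg latency).
D2: dominated by D3 (memory 68≤189, p99 latency 401≤461, avg latency 78≤188).
D3: dominated by D4 (memory 16≤68, p99 latency 236≤401, avg latency 60≤78).
D4: not dominated (best memory).
D5: not dominated.
D6: not dominated (best p99 latency).
D7: dominated by D4 (memory 16≤431, p99 latency 236≤338, avg latency 60≤90).
D8: dominated by D4 (memory 16≤232, p99 latency 236≤346, avg latency 60≤106).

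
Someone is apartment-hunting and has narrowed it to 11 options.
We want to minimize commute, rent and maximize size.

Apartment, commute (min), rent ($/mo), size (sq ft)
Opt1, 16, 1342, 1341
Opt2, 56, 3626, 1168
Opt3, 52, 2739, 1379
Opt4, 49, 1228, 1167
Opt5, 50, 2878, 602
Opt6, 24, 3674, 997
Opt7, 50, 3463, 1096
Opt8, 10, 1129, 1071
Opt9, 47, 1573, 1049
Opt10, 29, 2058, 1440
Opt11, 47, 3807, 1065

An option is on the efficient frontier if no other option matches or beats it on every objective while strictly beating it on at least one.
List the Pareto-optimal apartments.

Opt1, Opt4, Opt8, Opt10

Opt1: not dominated.
Opt2: dominated by Opt1 (commute 16≤56, rent 1342≤3626, size 1341≥1168).
Opt3: dominated by Opt10 (commute 29≤52, rent 2058≤2739, size 1440≥1379).
Opt4: not dominated.
Opt5: dominated by Opt1 (commute 16≤50, rent 1342≤2878, size 1341≥602).
Opt6: dominated by Opt1 (commute 16≤24, rent 1342≤3674, size 1341≥997).
Opt7: dominated by Opt1 (commute 16≤50, rent 1342≤3463, size 1341≥1096).
Opt8: not dominated (best commute).
Opt9: dominated by Opt1 (commute 16≤47, rent 1342≤1573, size 1341≥1049).
Opt10: not dominated (best size).
Opt11: dominated by Opt1 (commute 16≤47, rent 1342≤3807, size 1341≥1065).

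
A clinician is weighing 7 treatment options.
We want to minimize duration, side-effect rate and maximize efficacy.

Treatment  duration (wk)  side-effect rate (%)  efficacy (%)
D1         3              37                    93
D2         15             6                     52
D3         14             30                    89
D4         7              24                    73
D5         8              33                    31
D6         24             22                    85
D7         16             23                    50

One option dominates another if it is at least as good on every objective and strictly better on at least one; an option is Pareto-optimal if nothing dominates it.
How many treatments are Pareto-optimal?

5

D1: not dominated (best duration).
D2: not dominated (best side-effect rate).
D3: not dominated.
D4: not dominated.
D5: dominated by D4 (duration 7≤8, side-effect rate 24≤33, efficacy 73≥31).
D6: not dominated.
D7: dominated by D2 (duration 15≤16, side-effect rate 6≤23, efficacy 52≥50).
Pareto-optimal: D1, D2, D3, D4, D6 → 5.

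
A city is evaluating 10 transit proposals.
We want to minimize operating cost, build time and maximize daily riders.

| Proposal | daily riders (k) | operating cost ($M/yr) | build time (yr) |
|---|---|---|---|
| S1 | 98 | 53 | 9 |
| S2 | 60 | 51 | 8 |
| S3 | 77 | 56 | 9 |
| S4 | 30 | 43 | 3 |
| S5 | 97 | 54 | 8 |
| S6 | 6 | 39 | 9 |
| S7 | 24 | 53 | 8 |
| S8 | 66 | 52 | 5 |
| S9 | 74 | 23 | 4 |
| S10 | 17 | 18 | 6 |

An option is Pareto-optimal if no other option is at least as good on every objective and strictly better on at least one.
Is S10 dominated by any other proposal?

S1: worse on operating cost (53 vs 18).
S2: worse on operating cost (51 vs 18).
S3: worse on operating cost (56 vs 18).
S4: worse on operating cost (43 vs 18).
S5: worse on operating cost (54 vs 18).
S6: worse on daily riders (6 vs 17).
S7: worse on operating cost (53 vs 18).
S8: worse on operating cost (52 vs 18).
S9: worse on operating cost (23 vs 18).
No option is at least as good as S10 on every objective and strictly better on one.

No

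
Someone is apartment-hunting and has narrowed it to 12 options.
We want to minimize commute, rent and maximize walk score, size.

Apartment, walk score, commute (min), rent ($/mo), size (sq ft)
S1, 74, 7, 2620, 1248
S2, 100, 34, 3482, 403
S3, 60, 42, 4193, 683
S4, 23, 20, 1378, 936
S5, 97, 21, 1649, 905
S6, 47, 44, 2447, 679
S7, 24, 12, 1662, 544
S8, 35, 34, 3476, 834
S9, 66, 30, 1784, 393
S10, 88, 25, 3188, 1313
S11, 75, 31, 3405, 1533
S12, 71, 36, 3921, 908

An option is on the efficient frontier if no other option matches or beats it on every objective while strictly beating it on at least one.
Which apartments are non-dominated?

S1: not dominated (best commute).
S2: not dominated (best walk score).
S3: dominated by S1 (walk score 74≥60, commute 7≤42, rent 2620≤4193, size 1248≥683).
S4: not dominated (best rent).
S5: not dominated.
S6: dominated by S5 (walk score 97≥47, commute 21≤44, rent 1649≤2447, size 905≥679).
S7: not dominated.
S8: dominated by S1 (walk score 74≥35, commute 7≤34, rent 2620≤3476, size 1248≥834).
S9: dominated by S5 (walk score 97≥66, commute 21≤30, rent 1649≤1784, size 905≥393).
S10: not dominated.
S11: not dominated (best size).
S12: dominated by S1 (walk score 74≥71, commute 7≤36, rent 2620≤3921, size 1248≥908).

S1, S2, S4, S5, S7, S10, S11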